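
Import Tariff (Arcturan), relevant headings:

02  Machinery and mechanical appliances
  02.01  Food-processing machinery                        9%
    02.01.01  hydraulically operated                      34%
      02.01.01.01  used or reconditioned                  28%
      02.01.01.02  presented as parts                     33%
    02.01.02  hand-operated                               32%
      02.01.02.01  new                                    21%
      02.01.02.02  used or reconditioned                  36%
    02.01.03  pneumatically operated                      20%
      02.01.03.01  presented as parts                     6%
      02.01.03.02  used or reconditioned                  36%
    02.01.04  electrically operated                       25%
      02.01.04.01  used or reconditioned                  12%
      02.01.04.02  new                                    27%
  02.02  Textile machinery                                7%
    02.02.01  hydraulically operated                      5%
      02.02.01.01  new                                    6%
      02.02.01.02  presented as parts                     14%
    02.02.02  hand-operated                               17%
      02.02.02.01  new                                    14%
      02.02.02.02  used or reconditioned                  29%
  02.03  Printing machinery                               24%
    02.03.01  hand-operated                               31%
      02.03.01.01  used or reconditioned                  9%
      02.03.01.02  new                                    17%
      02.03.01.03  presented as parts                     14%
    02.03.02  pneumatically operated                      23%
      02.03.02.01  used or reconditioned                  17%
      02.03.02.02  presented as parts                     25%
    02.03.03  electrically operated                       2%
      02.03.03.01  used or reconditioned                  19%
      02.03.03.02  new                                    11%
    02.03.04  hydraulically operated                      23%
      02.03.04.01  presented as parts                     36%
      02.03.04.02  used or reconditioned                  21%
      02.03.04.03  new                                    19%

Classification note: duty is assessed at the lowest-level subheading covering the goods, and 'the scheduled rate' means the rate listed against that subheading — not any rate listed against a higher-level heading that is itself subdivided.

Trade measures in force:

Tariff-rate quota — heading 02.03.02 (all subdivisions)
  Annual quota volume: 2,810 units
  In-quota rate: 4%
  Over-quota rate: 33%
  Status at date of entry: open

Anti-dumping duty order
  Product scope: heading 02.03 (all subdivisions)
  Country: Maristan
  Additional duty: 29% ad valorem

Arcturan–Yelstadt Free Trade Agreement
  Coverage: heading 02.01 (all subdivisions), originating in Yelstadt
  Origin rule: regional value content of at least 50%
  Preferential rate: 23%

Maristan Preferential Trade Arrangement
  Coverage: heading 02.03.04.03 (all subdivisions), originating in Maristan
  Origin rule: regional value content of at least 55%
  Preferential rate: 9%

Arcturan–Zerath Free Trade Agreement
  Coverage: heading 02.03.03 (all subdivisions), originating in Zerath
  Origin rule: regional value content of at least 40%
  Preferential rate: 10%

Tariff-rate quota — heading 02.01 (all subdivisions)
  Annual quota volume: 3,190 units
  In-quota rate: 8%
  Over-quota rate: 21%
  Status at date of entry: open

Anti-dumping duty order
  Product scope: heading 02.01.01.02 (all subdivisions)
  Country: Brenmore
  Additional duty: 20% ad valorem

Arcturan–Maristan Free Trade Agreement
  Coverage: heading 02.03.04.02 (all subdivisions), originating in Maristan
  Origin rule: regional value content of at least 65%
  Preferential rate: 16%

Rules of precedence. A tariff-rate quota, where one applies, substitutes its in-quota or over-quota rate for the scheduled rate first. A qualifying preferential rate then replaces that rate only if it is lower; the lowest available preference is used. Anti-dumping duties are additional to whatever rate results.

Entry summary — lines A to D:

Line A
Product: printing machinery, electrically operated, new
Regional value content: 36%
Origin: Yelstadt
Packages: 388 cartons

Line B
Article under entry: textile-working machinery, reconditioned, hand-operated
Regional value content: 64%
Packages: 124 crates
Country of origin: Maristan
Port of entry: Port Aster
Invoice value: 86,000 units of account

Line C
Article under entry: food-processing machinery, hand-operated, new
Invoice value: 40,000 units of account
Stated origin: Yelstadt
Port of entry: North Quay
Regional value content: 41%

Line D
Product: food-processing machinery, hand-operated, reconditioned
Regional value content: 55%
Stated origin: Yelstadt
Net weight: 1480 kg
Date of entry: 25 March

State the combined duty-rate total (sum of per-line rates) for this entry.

Line A: printing → 02.03; electrically operated → 02.03.03; new → 02.03.03.02. Scheduled 11%. Yelstadt agreement on 02.01: 02.03.03.02 not covered. → 11%.
Line B: textile-working → 02.02; hand-operated → 02.02.02; reconditioned → 02.02.02.02. Scheduled 29%. Maristan agreement on 02.03.04.03: 02.02.02.02 not covered; Maristan agreement on 02.03.04.02: 02.02.02.02 not covered. → 29%.
Line C: food-processing → 02.01; hand-operated → 02.01.02; new → 02.01.02.01. Scheduled 21%. quota on 02.01 open → in-quota 8%; Yelstadt agreement on 02.01: RVC < 50%. → 8%.
Line D: food-processing → 02.01; hand-operated → 02.01.02; reconditioned → 02.01.02.02. Scheduled 36%. quota on 02.01 open → in-quota 8%; Yelstadt agreement on 02.01: RVC ≥ 50% → 23% available; preference 23% not lower than 8% → no reduction. → 8%.
Sum: 11% + 29% + 8% + 8% = 56%.

56%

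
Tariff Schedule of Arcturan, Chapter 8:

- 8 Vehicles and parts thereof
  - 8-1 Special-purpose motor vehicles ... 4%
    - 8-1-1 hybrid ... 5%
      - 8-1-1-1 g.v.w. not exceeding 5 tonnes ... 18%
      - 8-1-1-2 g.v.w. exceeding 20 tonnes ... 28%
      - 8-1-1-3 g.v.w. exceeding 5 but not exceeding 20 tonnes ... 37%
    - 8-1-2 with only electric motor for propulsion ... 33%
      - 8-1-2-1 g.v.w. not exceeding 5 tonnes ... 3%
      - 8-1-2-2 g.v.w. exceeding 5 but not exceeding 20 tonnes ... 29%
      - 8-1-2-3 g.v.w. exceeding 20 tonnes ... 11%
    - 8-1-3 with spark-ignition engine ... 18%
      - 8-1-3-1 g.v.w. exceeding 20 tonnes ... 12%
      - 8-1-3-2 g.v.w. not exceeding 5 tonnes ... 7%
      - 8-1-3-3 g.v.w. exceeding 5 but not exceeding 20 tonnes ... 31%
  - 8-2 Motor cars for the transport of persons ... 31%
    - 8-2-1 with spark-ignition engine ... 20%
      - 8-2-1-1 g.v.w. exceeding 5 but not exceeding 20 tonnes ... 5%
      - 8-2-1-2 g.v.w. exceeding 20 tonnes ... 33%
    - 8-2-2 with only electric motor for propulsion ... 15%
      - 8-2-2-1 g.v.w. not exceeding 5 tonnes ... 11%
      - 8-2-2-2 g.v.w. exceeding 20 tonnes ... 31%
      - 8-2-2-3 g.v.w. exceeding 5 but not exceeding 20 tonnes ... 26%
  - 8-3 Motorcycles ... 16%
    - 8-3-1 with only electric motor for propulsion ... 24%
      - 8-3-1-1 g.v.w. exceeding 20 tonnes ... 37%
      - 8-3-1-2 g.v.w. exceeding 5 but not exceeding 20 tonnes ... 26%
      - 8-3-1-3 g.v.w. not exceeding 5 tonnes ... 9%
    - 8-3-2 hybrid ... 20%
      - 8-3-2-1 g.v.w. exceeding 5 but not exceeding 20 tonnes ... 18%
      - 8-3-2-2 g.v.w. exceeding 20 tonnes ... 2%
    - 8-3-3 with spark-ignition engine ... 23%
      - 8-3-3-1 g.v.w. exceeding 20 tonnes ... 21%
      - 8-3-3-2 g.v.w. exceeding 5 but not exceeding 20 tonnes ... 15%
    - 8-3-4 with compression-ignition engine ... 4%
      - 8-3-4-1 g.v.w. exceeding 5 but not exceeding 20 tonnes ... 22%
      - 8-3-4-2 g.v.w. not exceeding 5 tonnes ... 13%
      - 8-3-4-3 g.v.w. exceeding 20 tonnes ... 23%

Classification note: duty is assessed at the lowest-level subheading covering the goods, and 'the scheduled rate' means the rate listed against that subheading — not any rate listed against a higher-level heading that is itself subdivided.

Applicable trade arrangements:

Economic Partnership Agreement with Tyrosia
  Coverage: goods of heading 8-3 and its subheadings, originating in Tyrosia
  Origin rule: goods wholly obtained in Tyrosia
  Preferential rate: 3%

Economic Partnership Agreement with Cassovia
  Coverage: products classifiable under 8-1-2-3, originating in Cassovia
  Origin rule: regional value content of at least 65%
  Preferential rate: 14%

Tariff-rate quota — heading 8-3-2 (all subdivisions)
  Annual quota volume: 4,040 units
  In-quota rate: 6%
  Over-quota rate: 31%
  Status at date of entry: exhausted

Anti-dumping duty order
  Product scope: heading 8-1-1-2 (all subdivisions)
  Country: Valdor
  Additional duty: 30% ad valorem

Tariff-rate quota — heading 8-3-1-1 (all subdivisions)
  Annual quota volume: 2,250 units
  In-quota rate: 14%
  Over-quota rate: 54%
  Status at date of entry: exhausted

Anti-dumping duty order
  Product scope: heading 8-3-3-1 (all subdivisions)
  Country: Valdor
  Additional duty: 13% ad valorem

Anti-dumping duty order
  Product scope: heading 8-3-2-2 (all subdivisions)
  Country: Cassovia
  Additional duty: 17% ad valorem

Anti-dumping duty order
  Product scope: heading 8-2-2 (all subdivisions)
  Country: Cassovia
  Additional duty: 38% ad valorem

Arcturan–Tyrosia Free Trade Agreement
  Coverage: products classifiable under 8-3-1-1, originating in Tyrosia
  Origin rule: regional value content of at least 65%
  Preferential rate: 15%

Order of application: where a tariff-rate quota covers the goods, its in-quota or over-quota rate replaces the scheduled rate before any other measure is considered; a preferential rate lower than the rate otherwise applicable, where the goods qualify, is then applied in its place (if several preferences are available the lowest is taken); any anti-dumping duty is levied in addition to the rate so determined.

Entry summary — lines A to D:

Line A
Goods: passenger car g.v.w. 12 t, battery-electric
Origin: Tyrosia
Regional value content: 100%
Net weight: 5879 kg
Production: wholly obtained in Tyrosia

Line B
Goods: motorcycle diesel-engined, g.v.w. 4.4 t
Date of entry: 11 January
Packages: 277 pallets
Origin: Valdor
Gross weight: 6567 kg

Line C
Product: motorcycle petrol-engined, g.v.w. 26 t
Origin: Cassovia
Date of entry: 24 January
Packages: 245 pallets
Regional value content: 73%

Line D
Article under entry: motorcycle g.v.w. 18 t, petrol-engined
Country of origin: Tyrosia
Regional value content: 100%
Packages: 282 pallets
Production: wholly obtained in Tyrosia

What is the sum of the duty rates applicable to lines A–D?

63%

Line A: passenger car → 8-2; battery-electric → 8-2-2; g.v.w. 12 t → 8-2-2-3. Scheduled 26%. Tyrosia agreement on 8-3: 8-2-2-3 not covered; Tyrosia agreement on 8-3-1-1: 8-2-2-3 not covered. → 26%.
Line B: motorcycle → 8-3; diesel-engined → 8-3-4; g.v.w. 4.4 t → 8-3-4-2. Scheduled 13%. No special measure applies. → 13%.
Line C: motorcycle → 8-3; petrol-engined → 8-3-3; g.v.w. 26 t → 8-3-3-1. Scheduled 21%. Cassovia agreement on 8-1-2-3: 8-3-3-1 not covered. → 21%.
Line D: motorcycle → 8-3; petrol-engined → 8-3-3; g.v.w. 18 t → 8-3-3-2. Scheduled 15%. Tyrosia agreement on 8-3: wholly obtained → 3% available; Tyrosia agreement on 8-3-1-1: 8-3-3-2 not covered; preferential 3%. → 3%.
Sum: 26% + 13% + 21% + 3% = 63%.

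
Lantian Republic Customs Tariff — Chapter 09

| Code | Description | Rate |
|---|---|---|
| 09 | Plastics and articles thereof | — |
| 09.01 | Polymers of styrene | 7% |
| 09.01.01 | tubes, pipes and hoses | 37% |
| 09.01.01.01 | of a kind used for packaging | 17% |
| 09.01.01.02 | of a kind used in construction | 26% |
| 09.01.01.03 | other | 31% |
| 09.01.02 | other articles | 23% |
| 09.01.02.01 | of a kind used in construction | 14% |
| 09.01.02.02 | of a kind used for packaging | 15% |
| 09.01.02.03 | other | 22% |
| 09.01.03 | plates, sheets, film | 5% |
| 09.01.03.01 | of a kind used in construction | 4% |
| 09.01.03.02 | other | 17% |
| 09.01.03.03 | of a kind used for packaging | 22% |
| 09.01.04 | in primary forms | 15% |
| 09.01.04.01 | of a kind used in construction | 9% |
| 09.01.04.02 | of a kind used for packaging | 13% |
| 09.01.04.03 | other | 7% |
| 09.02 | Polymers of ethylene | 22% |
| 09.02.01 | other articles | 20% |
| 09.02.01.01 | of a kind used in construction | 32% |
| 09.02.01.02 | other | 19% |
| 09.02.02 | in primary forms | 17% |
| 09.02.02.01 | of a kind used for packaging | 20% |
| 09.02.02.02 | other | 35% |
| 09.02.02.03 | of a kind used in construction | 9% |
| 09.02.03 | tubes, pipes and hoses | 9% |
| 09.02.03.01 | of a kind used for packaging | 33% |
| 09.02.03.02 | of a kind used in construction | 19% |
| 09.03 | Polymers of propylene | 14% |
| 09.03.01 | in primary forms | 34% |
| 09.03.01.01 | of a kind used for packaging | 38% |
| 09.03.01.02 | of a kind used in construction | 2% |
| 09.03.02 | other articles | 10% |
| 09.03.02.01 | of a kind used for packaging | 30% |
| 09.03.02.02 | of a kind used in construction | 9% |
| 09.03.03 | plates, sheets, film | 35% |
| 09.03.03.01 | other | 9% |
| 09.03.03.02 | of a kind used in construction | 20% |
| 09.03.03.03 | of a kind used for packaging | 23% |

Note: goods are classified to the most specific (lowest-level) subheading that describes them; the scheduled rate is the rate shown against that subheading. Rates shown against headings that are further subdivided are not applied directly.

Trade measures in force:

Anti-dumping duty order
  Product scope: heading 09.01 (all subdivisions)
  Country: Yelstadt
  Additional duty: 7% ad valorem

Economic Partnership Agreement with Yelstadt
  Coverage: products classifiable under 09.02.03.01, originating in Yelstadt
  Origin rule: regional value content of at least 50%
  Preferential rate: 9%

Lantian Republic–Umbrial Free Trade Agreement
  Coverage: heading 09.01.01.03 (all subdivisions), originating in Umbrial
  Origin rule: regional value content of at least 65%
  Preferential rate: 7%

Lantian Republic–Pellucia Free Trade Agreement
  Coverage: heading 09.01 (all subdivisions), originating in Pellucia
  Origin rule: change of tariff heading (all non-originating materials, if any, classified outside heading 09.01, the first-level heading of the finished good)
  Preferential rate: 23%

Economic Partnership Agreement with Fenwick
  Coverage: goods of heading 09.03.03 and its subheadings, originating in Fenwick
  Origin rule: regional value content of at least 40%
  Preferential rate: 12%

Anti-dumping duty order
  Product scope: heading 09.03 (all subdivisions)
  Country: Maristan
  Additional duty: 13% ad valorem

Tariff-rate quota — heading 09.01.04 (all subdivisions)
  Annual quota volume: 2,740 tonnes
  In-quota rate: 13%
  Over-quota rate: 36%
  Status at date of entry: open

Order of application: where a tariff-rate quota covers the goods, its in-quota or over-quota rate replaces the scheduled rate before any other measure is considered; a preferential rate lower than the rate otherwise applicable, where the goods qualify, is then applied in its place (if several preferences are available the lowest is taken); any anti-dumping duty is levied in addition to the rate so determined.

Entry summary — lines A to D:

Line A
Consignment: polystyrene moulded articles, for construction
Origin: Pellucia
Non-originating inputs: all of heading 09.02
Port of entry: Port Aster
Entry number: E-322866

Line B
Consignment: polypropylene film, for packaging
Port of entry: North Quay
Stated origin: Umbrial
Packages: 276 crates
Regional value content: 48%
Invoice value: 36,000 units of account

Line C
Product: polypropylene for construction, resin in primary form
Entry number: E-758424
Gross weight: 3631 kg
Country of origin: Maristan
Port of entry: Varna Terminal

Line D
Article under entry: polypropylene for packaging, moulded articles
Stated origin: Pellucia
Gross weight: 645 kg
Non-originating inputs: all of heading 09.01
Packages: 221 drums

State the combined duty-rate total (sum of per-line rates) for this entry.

Line A: polystyrene → 09.01; moulded articles → 09.01.02; for construction → 09.01.02.01. Scheduled 14%. Pellucia agreement on 09.01: CTH met → 23% available; preference 23% not lower than 14% → no reduction. → 14%.
Line B: polypropylene → 09.03; film → 09.03.03; for packaging → 09.03.03.03. Scheduled 23%. Umbrial agreement on 09.01.01.03: 09.03.03.03 not covered. → 23%.
Line C: polypropylene → 09.03; resin in primary form → 09.03.01; for construction → 09.03.01.02. Scheduled 2%. anti-dumping (Maristan, 09.03): +13%; total 2% + 13% = 15%. → 15%.
Line D: polypropylene → 09.03; moulded articles → 09.03.02; for packaging → 09.03.02.01. Scheduled 30%. Pellucia agreement on 09.01: 09.03.02.01 not covered. → 30%.
Sum: 14% + 23% + 15% + 30% = 82%.

82%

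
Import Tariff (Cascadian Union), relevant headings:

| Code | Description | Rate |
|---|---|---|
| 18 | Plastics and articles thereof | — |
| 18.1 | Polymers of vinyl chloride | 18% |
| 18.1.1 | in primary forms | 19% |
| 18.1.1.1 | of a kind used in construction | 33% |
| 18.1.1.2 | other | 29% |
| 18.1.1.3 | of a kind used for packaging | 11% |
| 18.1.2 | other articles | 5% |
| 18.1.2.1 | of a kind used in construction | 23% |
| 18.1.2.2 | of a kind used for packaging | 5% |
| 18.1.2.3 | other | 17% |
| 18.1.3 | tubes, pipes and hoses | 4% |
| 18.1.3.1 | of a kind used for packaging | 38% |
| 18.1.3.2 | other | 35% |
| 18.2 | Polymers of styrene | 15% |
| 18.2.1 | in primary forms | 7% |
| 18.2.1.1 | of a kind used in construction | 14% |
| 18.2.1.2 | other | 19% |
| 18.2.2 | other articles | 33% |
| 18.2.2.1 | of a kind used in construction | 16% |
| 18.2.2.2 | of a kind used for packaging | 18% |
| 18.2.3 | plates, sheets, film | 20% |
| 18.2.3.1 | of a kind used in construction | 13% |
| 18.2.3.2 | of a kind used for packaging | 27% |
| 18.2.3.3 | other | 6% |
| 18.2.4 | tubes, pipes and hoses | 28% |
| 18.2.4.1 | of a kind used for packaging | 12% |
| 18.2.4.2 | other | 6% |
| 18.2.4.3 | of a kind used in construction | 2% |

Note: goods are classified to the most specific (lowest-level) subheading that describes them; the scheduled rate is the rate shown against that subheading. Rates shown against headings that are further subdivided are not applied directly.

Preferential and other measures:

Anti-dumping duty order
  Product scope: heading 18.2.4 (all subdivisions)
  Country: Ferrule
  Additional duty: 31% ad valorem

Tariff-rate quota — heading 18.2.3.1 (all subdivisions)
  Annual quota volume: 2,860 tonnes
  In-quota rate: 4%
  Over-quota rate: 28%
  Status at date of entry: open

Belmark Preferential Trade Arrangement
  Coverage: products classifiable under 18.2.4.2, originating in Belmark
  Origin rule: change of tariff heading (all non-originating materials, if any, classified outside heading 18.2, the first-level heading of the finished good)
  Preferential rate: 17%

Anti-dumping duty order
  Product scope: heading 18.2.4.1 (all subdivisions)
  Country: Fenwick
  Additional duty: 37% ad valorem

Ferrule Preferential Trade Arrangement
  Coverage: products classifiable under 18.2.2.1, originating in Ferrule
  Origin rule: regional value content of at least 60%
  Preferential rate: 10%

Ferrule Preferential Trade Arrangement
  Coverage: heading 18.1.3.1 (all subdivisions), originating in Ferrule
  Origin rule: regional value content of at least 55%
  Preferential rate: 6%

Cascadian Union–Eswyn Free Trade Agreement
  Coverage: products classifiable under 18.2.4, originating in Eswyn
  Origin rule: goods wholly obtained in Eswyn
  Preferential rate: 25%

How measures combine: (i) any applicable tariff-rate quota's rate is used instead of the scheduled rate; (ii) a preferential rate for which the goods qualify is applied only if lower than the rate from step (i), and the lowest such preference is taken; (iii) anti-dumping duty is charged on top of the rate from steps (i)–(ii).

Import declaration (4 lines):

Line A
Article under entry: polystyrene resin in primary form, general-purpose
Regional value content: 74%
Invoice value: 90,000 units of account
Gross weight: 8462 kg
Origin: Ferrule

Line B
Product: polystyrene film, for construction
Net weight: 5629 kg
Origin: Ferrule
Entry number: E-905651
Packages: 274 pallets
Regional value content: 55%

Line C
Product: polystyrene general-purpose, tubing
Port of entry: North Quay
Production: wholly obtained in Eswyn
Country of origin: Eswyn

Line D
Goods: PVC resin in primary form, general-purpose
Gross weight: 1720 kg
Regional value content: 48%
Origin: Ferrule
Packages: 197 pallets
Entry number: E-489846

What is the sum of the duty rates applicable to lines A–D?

58%

Line A: polystyrene → 18.2; resin in primary form → 18.2.1; general-purpose → 18.2.1.2. Scheduled 19%. Ferrule agreement on 18.2.2.1: 18.2.1.2 not covered; Ferrule agreement on 18.1.3.1: 18.2.1.2 not covered. → 19%.
Line B: polystyrene → 18.2; film → 18.2.3; for construction → 18.2.3.1. Scheduled 13%. quota on 18.2.3.1 open → in-quota 4%; Ferrule agreement on 18.2.2.1: 18.2.3.1 not covered; Ferrule agreement on 18.1.3.1: 18.2.3.1 not covered. → 4%.
Line C: polystyrene → 18.2; tubing → 18.2.4; general-purpose → 18.2.4.2. Scheduled 6%. Eswyn agreement on 18.2.4: wholly obtained → 25% available; preference 25% not lower than 6% → no reduction. → 6%.
Line D: PVC → 18.1; resin in primary form → 18.1.1; general-purpose → 18.1.1.2. Scheduled 29%. Ferrule agreement on 18.2.2.1: 18.1.1.2 not covered; Ferrule agreement on 18.1.3.1: 18.1.1.2 not covered. → 29%.
Sum: 19% + 4% + 6% + 29% = 58%.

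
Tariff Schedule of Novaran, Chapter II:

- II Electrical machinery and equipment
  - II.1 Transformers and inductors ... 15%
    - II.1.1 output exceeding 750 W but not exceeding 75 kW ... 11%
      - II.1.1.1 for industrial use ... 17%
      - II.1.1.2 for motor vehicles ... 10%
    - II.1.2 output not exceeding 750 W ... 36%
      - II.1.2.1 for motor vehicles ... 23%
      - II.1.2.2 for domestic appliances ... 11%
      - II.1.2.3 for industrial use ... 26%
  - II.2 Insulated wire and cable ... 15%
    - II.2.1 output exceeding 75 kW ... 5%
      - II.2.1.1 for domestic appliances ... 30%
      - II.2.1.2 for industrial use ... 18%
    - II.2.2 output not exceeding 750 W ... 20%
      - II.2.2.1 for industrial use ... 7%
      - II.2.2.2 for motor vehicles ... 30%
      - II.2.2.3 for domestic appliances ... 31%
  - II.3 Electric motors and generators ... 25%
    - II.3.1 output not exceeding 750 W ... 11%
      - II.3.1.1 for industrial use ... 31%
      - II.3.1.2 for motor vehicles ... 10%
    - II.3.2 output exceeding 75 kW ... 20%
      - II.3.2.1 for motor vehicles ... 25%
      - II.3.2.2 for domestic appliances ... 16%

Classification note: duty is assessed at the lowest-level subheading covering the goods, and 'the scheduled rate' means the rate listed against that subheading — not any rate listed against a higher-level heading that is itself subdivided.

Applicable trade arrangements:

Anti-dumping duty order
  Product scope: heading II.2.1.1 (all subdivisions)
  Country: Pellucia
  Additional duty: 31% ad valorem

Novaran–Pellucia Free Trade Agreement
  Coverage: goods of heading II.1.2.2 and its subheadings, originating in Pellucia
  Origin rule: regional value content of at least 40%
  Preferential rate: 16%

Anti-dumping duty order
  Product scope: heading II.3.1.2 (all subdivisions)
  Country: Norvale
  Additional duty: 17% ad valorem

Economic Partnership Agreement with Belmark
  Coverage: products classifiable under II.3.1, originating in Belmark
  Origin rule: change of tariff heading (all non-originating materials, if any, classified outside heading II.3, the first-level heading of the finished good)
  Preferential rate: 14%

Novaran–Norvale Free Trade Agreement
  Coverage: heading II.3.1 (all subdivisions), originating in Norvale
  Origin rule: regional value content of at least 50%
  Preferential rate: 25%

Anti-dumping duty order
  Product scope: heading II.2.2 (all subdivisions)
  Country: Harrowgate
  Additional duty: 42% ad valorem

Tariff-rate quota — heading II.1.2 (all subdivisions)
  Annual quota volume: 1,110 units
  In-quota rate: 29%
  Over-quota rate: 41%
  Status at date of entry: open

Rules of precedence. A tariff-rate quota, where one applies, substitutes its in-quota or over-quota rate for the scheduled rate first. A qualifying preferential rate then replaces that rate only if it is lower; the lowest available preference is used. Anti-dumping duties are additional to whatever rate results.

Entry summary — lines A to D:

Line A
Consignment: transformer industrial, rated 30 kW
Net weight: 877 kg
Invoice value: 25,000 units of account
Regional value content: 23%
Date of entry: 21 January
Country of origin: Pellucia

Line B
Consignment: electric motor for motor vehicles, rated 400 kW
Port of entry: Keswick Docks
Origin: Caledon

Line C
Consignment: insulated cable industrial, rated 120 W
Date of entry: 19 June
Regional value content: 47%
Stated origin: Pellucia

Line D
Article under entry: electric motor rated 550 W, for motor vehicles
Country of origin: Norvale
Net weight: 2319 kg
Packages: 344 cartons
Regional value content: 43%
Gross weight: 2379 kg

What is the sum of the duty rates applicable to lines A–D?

Line A: transformer → II.1; rated 30 kW → II.1.1; industrial → II.1.1.1. Scheduled 17%. Pellucia agreement on II.1.2.2: II.1.1.1 not covered. → 17%.
Line B: electric motor → II.3; rated 400 kW → II.3.2; for motor vehicles → II.3.2.1. Scheduled 25%. No special measure applies. → 25%.
Line C: insulated cable → II.2; rated 120 W → II.2.2; industrial → II.2.2.1. Scheduled 7%. Pellucia agreement on II.1.2.2: II.2.2.1 not covered. → 7%.
Line D: electric motor → II.3; rated 550 W → II.3.1; for motor vehicles → II.3.1.2. Scheduled 10%. Norvale agreement on II.3.1: RVC < 50%; anti-dumping (Norvale, II.3.1.2): +17%; total 10% + 17% = 27%. → 27%.
Sum: 17% + 25% + 7% + 27% = 76%.

76%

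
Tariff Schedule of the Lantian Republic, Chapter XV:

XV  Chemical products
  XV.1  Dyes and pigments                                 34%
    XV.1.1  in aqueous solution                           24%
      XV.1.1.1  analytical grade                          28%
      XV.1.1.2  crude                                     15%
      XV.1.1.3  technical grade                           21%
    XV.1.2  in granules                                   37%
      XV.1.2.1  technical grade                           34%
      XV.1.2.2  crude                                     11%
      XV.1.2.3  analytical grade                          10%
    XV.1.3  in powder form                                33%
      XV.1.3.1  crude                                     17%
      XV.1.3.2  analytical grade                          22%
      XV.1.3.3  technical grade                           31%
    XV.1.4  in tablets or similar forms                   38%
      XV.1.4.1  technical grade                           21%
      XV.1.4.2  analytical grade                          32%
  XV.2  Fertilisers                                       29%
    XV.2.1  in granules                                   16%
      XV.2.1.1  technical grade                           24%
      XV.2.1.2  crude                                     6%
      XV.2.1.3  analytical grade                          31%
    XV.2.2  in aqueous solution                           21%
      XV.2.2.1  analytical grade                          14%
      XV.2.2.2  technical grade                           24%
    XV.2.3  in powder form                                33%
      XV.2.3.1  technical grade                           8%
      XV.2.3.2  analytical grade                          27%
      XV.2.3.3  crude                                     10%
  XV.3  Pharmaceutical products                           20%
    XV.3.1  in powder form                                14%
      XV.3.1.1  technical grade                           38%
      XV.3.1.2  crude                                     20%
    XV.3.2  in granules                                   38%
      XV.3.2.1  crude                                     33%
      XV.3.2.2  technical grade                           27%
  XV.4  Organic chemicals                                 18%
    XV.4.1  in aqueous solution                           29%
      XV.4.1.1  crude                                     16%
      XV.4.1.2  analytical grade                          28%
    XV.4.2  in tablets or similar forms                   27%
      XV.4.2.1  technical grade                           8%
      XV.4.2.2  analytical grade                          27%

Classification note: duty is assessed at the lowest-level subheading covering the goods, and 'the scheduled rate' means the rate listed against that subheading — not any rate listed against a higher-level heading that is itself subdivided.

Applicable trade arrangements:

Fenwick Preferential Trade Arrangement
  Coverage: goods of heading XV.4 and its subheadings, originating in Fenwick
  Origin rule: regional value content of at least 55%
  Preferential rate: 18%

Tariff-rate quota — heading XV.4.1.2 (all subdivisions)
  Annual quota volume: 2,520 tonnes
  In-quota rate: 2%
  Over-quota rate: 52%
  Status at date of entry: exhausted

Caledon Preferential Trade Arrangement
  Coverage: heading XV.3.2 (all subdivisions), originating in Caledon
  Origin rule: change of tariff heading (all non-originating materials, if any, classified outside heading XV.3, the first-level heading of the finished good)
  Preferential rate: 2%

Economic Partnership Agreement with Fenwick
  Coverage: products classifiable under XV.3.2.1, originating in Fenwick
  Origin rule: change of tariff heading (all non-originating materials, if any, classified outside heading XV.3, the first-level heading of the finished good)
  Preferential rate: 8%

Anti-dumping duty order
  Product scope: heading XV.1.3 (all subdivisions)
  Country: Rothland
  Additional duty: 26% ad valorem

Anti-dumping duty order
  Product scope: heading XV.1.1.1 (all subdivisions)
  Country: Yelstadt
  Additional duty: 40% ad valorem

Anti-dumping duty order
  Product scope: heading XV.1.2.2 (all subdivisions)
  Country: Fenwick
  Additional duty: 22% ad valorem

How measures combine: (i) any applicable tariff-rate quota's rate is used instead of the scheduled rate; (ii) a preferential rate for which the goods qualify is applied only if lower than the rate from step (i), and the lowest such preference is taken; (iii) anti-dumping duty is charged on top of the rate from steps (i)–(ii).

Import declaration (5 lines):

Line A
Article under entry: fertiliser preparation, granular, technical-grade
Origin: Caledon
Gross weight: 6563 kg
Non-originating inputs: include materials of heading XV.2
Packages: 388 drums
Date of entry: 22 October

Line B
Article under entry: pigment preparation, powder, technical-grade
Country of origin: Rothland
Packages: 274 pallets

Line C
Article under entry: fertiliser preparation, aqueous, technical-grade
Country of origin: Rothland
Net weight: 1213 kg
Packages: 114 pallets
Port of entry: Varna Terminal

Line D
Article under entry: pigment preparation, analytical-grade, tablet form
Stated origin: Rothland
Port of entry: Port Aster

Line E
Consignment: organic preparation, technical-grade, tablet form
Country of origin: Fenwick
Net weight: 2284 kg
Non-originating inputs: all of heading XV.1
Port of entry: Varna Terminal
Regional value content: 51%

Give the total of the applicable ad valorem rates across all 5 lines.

Line A: fertiliser → XV.2; granular → XV.2.1; technical-grade → XV.2.1.1. Scheduled 24%. Caledon agreement on XV.3.2: XV.2.1.1 not covered. → 24%.
Line B: pigment → XV.1; powder → XV.1.3; technical-grade → XV.1.3.3. Scheduled 31%. anti-dumping (Rothland, XV.1.3): +26%; total 31% + 26% = 57%. → 57%.
Line C: fertiliser → XV.2; aqueous → XV.2.2; technical-grade → XV.2.2.2. Scheduled 24%. No special measure applies. → 24%.
Line D: pigment → XV.1; tablet form → XV.1.4; analytical-grade → XV.1.4.2. Scheduled 32%. No special measure applies. → 32%.
Line E: organic → XV.4; tablet form → XV.4.2; technical-grade → XV.4.2.1. Scheduled 8%. Fenwick agreement on XV.4: RVC < 55%; Fenwick agreement on XV.3.2.1: XV.4.2.1 not covered. → 8%.
Sum: 24% + 57% + 24% + 32% + 8% = 145%.

145%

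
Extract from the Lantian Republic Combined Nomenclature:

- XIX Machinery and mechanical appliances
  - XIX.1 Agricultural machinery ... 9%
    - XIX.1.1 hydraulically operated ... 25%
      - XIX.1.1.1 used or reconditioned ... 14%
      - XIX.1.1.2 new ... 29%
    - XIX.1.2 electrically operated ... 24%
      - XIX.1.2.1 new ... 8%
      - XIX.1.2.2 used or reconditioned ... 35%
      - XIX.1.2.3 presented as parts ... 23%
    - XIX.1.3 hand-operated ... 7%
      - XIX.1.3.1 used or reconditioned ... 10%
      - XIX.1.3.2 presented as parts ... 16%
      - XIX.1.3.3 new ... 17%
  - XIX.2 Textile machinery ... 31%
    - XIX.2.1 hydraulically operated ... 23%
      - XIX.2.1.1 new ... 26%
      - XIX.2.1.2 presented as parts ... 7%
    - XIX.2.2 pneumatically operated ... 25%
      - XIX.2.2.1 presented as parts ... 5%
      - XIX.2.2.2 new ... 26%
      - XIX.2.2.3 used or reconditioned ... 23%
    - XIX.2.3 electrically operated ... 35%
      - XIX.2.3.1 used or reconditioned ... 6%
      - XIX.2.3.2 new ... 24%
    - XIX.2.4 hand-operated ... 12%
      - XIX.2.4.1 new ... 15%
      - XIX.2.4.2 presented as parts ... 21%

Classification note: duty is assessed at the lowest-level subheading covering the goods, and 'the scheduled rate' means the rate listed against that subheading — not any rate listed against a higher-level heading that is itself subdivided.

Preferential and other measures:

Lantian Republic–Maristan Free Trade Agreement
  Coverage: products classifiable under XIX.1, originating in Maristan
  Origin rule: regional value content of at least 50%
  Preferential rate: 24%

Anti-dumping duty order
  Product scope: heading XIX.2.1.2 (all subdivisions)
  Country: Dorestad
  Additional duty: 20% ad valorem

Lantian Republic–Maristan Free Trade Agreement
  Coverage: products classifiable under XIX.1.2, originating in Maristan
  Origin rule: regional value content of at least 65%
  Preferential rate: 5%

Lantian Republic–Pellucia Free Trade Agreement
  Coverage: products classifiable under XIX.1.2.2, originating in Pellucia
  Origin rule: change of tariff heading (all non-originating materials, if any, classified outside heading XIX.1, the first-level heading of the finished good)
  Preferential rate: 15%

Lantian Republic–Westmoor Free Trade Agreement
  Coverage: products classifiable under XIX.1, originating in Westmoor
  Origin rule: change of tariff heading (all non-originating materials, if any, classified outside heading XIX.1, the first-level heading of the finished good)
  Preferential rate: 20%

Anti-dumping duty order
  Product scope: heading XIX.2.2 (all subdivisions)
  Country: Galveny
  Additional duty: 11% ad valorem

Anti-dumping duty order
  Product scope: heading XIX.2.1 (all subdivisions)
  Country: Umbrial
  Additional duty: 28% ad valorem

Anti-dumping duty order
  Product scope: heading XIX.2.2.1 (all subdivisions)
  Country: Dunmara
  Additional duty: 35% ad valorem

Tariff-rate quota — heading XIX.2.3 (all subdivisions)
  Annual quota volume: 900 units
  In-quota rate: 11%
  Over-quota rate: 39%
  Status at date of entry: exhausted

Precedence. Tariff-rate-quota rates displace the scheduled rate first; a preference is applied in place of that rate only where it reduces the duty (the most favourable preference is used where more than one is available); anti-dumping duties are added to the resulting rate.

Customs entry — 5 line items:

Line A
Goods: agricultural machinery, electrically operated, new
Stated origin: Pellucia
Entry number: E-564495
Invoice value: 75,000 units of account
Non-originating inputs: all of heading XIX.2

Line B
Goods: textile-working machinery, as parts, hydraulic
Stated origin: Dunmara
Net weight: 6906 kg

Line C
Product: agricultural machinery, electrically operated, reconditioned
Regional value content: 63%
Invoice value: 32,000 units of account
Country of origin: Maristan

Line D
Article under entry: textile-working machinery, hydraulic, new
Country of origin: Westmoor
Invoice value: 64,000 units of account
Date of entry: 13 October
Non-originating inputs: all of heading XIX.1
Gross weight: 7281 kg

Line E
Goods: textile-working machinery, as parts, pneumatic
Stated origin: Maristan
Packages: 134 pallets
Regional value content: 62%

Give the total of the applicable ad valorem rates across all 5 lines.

70%

Line A: agricultural → XIX.1; electrically operated → XIX.1.2; new → XIX.1.2.1. Scheduled 8%. Pellucia agreement on XIX.1.2.2: XIX.1.2.1 not covered. → 8%.
Line B: textile-working → XIX.2; hydraulic → XIX.2.1; as parts → XIX.2.1.2. Scheduled 7%. No special measure applies. → 7%.
Line C: agricultural → XIX.1; electrically operated → XIX.1.2; reconditioned → XIX.1.2.2. Scheduled 35%. Maristan agreement on XIX.1: RVC ≥ 50% → 24% available; Maristan agreement on XIX.1.2: RVC < 65%; preferential 24%. → 24%.
Line D: textile-working → XIX.2; hydraulic → XIX.2.1; new → XIX.2.1.1. Scheduled 26%. Westmoor agreement on XIX.1: XIX.2.1.1 not covered. → 26%.
Line E: textile-working → XIX.2; pneumatic → XIX.2.2; as parts → XIX.2.2.1. Scheduled 5%. Maristan agreement on XIX.1: XIX.2.2.1 not covered; Maristan agreement on XIX.1.2: XIX.2.2.1 not covered. → 5%.
Sum: 8% + 7% + 24% + 26% + 5% = 70%.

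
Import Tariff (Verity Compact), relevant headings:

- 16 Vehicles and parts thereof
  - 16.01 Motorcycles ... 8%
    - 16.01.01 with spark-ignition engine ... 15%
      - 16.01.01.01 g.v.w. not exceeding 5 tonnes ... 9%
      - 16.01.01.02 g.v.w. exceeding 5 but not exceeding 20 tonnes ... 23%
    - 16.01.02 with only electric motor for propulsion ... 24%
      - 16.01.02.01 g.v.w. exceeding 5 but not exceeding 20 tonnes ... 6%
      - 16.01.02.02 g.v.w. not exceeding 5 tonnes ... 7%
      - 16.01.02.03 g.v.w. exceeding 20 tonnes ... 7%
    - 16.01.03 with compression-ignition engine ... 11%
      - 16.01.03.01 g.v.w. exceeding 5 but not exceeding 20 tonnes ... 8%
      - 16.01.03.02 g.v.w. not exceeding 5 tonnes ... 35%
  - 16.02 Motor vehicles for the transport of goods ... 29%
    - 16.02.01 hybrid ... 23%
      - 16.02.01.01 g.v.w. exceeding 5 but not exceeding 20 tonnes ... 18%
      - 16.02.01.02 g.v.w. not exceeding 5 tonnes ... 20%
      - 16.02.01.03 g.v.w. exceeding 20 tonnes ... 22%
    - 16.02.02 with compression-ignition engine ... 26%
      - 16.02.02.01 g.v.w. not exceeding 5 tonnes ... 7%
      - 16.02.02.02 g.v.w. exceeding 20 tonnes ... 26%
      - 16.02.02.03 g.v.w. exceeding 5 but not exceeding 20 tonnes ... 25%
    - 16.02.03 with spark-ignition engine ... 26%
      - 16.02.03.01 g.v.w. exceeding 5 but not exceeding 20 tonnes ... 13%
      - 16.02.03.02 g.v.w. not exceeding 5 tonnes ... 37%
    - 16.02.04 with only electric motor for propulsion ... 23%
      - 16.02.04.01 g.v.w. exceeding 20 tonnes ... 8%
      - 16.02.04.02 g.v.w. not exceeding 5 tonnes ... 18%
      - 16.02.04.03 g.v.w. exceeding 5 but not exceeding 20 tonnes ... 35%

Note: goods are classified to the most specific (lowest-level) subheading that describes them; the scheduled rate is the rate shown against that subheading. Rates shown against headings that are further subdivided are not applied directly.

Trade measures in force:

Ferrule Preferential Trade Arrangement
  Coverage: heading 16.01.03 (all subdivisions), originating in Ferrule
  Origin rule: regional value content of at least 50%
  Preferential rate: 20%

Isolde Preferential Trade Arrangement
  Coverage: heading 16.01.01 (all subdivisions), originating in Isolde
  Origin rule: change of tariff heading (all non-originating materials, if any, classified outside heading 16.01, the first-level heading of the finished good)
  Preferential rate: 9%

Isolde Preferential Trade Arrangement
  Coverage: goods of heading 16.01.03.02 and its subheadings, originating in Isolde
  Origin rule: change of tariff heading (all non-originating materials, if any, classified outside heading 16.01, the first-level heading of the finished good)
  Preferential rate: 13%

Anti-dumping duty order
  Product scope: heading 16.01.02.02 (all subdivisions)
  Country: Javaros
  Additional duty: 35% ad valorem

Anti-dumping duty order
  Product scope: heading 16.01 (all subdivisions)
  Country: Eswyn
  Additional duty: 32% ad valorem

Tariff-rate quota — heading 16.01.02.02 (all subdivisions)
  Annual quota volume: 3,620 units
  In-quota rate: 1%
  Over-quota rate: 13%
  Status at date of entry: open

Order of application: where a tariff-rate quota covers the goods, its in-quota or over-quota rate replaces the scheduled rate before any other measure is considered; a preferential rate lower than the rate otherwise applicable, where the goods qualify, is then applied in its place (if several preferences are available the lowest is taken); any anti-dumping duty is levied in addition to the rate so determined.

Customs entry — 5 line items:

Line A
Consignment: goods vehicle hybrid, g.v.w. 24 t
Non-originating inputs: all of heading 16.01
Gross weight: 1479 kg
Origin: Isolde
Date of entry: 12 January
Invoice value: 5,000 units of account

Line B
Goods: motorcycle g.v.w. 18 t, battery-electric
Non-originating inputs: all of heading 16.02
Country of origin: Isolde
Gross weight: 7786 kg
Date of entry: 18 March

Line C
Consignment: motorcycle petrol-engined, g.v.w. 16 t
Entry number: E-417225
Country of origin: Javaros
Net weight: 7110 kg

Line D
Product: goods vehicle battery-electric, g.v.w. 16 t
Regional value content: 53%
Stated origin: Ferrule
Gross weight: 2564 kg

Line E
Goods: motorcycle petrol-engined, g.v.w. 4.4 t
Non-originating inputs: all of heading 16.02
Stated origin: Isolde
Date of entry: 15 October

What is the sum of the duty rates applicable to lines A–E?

Line A: goods vehicle → 16.02; hybrid → 16.02.01; g.v.w. 24 t → 16.02.01.03. Scheduled 22%. Isolde agreement on 16.01.01: 16.02.01.03 not covered; Isolde agreement on 16.01.03.02: 16.02.01.03 not covered. → 22%.
Line B: motorcycle → 16.01; battery-electric → 16.01.02; g.v.w. 18 t → 16.01.02.01. Scheduled 6%. Isolde agreement on 16.01.01: 16.01.02.01 not covered; Isolde agreement on 16.01.03.02: 16.01.02.01 not covered. → 6%.
Line C: motorcycle → 16.01; petrol-engined → 16.01.01; g.v.w. 16 t → 16.01.01.02. Scheduled 23%. No special measure applies. → 23%.
Line D: goods vehicle → 16.02; battery-electric → 16.02.04; g.v.w. 16 t → 16.02.04.03. Scheduled 35%. Ferrule agreement on 16.01.03: 16.02.04.03 not covered. → 35%.
Line E: motorcycle → 16.01; petrol-engined → 16.01.01; g.v.w. 4.4 t → 16.01.01.01. Scheduled 9%. Isolde agreement on 16.01.01: CTH met → 9% available; Isolde agreement on 16.01.03.02: 16.01.01.01 not covered; preference 9% not lower than 9% → no reduction. → 9%.
Sum: 22% + 6% + 23% + 35% + 9% = 95%.

95%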